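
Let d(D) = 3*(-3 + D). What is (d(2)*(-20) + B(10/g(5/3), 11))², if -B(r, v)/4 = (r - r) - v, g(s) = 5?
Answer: 10816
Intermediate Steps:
d(D) = -9 + 3*D
B(r, v) = 4*v (B(r, v) = -4*((r - r) - v) = -4*(0 - v) = -(-4)*v = 4*v)
(d(2)*(-20) + B(10/g(5/3), 11))² = ((-9 + 3*2)*(-20) + 4*11)² = ((-9 + 6)*(-20) + 44)² = (-3*(-20) + 44)² = (60 + 44)² = 104² = 10816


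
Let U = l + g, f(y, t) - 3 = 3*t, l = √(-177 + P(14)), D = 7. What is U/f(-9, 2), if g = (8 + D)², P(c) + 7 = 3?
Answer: 25 + I*√181/9 ≈ 25.0 + 1.4948*I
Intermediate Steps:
P(c) = -4 (P(c) = -7 + 3 = -4)
g = 225 (g = (8 + 7)² = 15² = 225)
l = I*√181 (l = √(-177 - 4) = √(-181) = I*√181 ≈ 13.454*I)
f(y, t) = 3 + 3*t
U = 225 + I*√181 (U = I*√181 + 225 = 225 + I*√181 ≈ 225.0 + 13.454*I)
U/f(-9, 2) = (225 + I*√181)/(3 + 3*2) = (225 + I*√181)/(3 + 6) = (225 + I*√181)/9 = (225 + I*√181)*(⅑) = 25 + I*√181/9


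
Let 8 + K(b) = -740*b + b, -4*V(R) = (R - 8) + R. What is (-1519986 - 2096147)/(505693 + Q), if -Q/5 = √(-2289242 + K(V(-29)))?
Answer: -3657306290338/511565892673 - 18080665*I*√9205774/511565892673 ≈ -7.1492 - 0.10724*I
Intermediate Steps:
V(R) = 2 - R/2 (V(R) = -((R - 8) + R)/4 = -((-8 + R) + R)/4 = -(-8 + 2*R)/4 = 2 - R/2)
K(b) = -8 - 739*b (K(b) = -8 + (-740*b + b) = -8 - 739*b)
Q = -5*I*√9205774/2 (Q = -5*√(-2289242 + (-8 - 739*(2 - ½*(-29)))) = -5*√(-2289242 + (-8 - 739*(2 + 29/2))) = -5*√(-2289242 + (-8 - 739*33/2)) = -5*√(-2289242 + (-8 - 24387/2)) = -5*√(-2289242 - 24403/2) = -5*I*√9205774/2 ≈ -7585.3*I)
(-1519986 - 2096147)/(505693 + Q) = (-1519986 - 2096147)/(505693 - 5*I*√9205774/2) = -3616133/(505693 - 5*I*√9205774/2)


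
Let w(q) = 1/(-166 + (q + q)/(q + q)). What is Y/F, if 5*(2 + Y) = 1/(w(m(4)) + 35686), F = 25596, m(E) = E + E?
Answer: -11776345/150714085644 ≈ -7.8137e-5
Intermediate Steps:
m(E) = 2*E
w(q) = -1/165 (w(q) = 1/(-166 + (2*q)/((2*q))) = 1/(-166 + (2*q)*(1/(2*q))) = 1/(-166 + 1) = 1/(-165) = -1/165)
Y = -11776345/5888189 (Y = -2 + 1/(5*(-1/165 + 35686)) = -2 + 1/(5*(5888189/165)) = -2 + (⅕)*(165/5888189) = -2 + 33/5888189 = -11776345/5888189 ≈ -2.0000)
Y/F = -11776345/5888189/25596 = -11776345/5888189*1/25596 = -11776345/150714085644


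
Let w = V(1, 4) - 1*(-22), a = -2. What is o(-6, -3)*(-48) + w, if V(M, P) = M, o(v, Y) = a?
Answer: 119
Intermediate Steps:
o(v, Y) = -2
w = 23 (w = 1 - 1*(-22) = 1 + 22 = 23)
o(-6, -3)*(-48) + w = -2*(-48) + 23 = 96 + 23 = 119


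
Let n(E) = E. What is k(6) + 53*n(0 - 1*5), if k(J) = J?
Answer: -259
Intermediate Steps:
k(6) + 53*n(0 - 1*5) = 6 + 53*(0 - 1*5) = 6 + 53*(0 - 5) = 6 + 53*(-5) = 6 - 265 = -259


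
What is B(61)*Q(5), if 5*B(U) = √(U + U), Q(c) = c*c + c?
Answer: 6*√122 ≈ 66.272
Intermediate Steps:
Q(c) = c + c² (Q(c) = c² + c = c + c²)
B(U) = √2*√U/5 (B(U) = √(U + U)/5 = √(2*U)/5 = (√2*√U)/5 = √2*√U/5)
B(61)*Q(5) = (√2*√61/5)*(5*(1 + 5)) = (√122/5)*(5*6) = (√122/5)*30 = 6*√122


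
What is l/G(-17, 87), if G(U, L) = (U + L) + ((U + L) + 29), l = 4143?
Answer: 4143/169 ≈ 24.515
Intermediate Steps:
G(U, L) = 29 + 2*L + 2*U (G(U, L) = (L + U) + ((L + U) + 29) = (L + U) + (29 + L + U) = 29 + 2*L + 2*U)
l/G(-17, 87) = 4143/(29 + 2*87 + 2*(-17)) = 4143/(29 + 174 - 34) = 4143/169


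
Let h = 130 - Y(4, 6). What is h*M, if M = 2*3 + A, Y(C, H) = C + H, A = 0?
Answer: 720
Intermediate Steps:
M = 6 (M = 2*3 + 0 = 6 + 0 = 6)
h = 120 (h = 130 - (4 + 6) = 130 - 1*10 = 130 - 10 = 120)
h*M = 120*6 = 720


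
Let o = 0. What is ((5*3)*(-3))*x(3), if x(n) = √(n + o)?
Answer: -45*√3 ≈ -77.942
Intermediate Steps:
x(n) = √n (x(n) = √(n + 0) = √n)
((5*3)*(-3))*x(3) = ((5*3)*(-3))*√3 = (15*(-3))*√3 = -45*√3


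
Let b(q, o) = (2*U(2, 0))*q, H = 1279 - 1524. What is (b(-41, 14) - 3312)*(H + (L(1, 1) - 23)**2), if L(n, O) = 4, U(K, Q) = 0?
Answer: -384192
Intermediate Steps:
H = -245
b(q, o) = 0 (b(q, o) = (2*0)*q = 0*q = 0)
(b(-41, 14) - 3312)*(H + (L(1, 1) - 23)**2) = (0 - 3312)*(-245 + (4 - 23)**2) = -3312*(-245 + (-19)**2) = -3312*(-245 + 361) = -3312*116 = -384192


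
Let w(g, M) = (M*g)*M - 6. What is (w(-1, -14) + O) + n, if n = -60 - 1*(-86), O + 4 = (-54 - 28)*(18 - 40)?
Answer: 1624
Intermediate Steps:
w(g, M) = -6 + g*M² (w(g, M) = g*M² - 6 = -6 + g*M²)
O = 1800 (O = -4 + (-54 - 28)*(18 - 40) = -4 - 82*(-22) = -4 + 1804 = 1800)
n = 26 (n = -60 + 86 = 26)
(w(-1, -14) + O) + n = ((-6 - 1*(-14)²) + 1800) + 26 = ((-6 - 1*196) + 1800) + 26 = ((-6 - 196) + 1800) + 26 = (-202 + 1800) + 26 = 1598 + 26 = 1624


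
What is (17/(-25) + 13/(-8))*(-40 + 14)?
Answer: 5993/100 ≈ 59.930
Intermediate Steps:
(17/(-25) + 13/(-8))*(-40 + 14) = (17*(-1/25) + 13*(-1/8))*(-26) = (-17/25 - 13/8)*(-26) = -461/200*(-26) = 5993/100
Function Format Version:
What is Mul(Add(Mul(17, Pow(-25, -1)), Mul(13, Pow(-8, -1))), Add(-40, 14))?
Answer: Rational(5993, 100) ≈ 59.930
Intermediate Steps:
Mul(Add(Mul(17, Pow(-25, -1)), Mul(13, Pow(-8, -1))), Add(-40, 14)) = Mul(Add(Mul(17, Rational(-1, 25)), Mul(13, Rational(-1, 8))), -26) = Mul(Add(Rational(-17, 25), Rational(-13, 8)), -26) = Mul(Rational(-461, 200), -26) = Rational(5993, 100)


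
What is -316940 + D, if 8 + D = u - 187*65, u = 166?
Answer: -328937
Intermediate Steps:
D = -11997 (D = -8 + (166 - 187*65) = -8 + (166 - 12155) = -8 - 11989 = -11997)
-316940 + D = -316940 - 11997 = -328937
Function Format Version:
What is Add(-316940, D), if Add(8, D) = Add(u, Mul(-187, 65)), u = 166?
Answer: -328937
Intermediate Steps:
D = -11997 (D = Add(-8, Add(166, Mul(-187, 65))) = Add(-8, Add(166, -12155)) = Add(-8, -11989) = -11997)
Add(-316940, D) = Add(-316940, -11997) = -328937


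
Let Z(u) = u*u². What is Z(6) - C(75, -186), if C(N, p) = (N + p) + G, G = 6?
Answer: 321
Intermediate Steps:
C(N, p) = 6 + N + p (C(N, p) = (N + p) + 6 = 6 + N + p)
Z(u) = u³
Z(6) - C(75, -186) = 6³ - (6 + 75 - 186) = 216 - 1*(-105) = 216 + 105 = 321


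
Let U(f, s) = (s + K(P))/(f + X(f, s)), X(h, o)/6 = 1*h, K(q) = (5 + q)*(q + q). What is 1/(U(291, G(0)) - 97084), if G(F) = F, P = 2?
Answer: -291/28251440 ≈ -1.0300e-5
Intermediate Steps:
K(q) = 2*q*(5 + q) (K(q) = (5 + q)*(2*q) = 2*q*(5 + q))
X(h, o) = 6*h (X(h, o) = 6*(1*h) = 6*h)
U(f, s) = (28 + s)/(7*f) (U(f, s) = (s + 2*2*(5 + 2))/(f + 6*f) = (s + 2*2*7)/((7*f)) = (s + 28)*(1/(7*f)) = (28 + s)*(1/(7*f)) = (28 + s)/(7*f))
1/(U(291, G(0)) - 97084) = 1/((⅐)*(28 + 0)/291 - 97084) = 1/((⅐)*(1/291)*28 - 97084) = 1/(4/291 - 97084) = 1/(-28251440/291) = -291/28251440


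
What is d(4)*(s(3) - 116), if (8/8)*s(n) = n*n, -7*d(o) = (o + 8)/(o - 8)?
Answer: -321/7 ≈ -45.857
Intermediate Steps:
d(o) = -(8 + o)/(7*(-8 + o)) (d(o) = -(o + 8)/(7*(o - 8)) = -(8 + o)/(7*(-8 + o)))
s(n) = n² (s(n) = n*n = n²)
d(4)*(s(3) - 116) = ((-8 - 1*4)/(7*(-8 + 4)))*(3² - 116) = ((⅐)*(-8 - 4)/(-4))*(9 - 116) = ((⅐)*(-¼)*(-12))*(-107) = (3/7)*(-107) = -321/7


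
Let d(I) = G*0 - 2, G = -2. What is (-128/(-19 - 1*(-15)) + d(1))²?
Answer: 900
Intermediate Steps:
d(I) = -2 (d(I) = -2*0 - 2 = 0 - 2 = -2)
(-128/(-19 - 1*(-15)) + d(1))² = (-128/(-19 - 1*(-15)) - 2)² = (-128/(-19 + 15) - 2)² = (-128/(-4) - 2)² = (-128*(-¼) - 2)² = (32 - 2)² = 30² = 900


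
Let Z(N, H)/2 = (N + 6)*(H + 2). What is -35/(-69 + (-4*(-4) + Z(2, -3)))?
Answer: 35/69 ≈ 0.50725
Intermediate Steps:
Z(N, H) = 2*(2 + H)*(6 + N) (Z(N, H) = 2*((N + 6)*(H + 2)) = 2*((6 + N)*(2 + H)) = 2*((2 + H)*(6 + N)) = 2*(2 + H)*(6 + N))
-35/(-69 + (-4*(-4) + Z(2, -3))) = -35/(-69 + (-4*(-4) + (24 + 4*2 + 12*(-3) + 2*(-3)*2))) = -35/(-69 + (16 + (24 + 8 - 36 - 12))) = -35/(-69 + (16 - 16)) = -35/(-69 + 0) = -35/(-69) = -1/69*(-35) = 35/69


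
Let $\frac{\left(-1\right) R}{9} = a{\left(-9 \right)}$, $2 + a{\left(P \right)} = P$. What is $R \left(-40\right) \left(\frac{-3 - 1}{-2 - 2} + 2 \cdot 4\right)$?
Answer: $-35640$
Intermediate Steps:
$a{\left(P \right)} = -2 + P$
$R = 99$ ($R = - 9 \left(-2 - 9\right) = \left(-9\right) \left(-11\right) = 99$)
$R \left(-40\right) \left(\frac{-3 - 1}{-2 - 2} + 2 \cdot 4\right) = 99 \left(-40\right) \left(\frac{-3 - 1}{-2 - 2} + 2 \cdot 4\right) = - 3960 \left(- \frac{4}{-4} + 8\right) = - 3960 \left(\left(-4\right) \left(- \frac{1}{4}\right) + 8\right) = - 3960 \left(1 + 8\right) = \left(-3960\right) 9 = -35640$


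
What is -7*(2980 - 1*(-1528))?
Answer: -31556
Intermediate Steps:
-7*(2980 - 1*(-1528)) = -7*(2980 + 1528) = -7*4508 = -31556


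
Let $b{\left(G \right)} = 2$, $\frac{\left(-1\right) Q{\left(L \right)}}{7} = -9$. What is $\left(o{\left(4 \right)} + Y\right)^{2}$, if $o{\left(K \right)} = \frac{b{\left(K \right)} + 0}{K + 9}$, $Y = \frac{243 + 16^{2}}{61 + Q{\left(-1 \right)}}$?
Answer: $\frac{45360225}{2598544} \approx 17.456$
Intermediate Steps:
$Q{\left(L \right)} = 63$ ($Q{\left(L \right)} = \left(-7\right) \left(-9\right) = 63$)
$Y = \frac{499}{124}$ ($Y = \frac{243 + 16^{2}}{61 + 63} = \frac{243 + 256}{124} = 499 \cdot \frac{1}{124} = \frac{499}{124} \approx 4.0242$)
$o{\left(K \right)} = \frac{2}{9 + K}$ ($o{\left(K \right)} = \frac{2 + 0}{K + 9} = \frac{2}{9 + K}$)
$\left(o{\left(4 \right)} + Y\right)^{2} = \left(\frac{2}{9 + 4} + \frac{499}{124}\right)^{2} = \left(\frac{2}{13} + \frac{499}{124}\right)^{2} = \left(\frac{6735}{1612}\right)^{2} = \frac{45360225}{2598544}$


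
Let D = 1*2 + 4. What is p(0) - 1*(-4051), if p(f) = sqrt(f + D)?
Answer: 4051 + sqrt(6) ≈ 4053.4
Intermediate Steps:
D = 6 (D = 2 + 4 = 6)
p(f) = sqrt(6 + f) (p(f) = sqrt(f + 6) = sqrt(6 + f))
p(0) - 1*(-4051) = sqrt(6 + 0) - 1*(-4051) = sqrt(6) + 4051 = 4051 + sqrt(6)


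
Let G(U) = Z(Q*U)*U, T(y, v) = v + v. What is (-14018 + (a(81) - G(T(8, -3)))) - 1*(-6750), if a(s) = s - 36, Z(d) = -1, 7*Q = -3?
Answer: -7229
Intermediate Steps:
Q = -3/7 (Q = (⅐)*(-3) = -3/7 ≈ -0.42857)
T(y, v) = 2*v
a(s) = -36 + s
G(U) = -U
(-14018 + (a(81) - G(T(8, -3)))) - 1*(-6750) = (-14018 + ((-36 + 81) - (-1)*2*(-3))) - 1*(-6750) = (-14018 + (45 - (-1)*(-6))) + 6750 = (-14018 + (45 - 1*6)) + 6750 = (-14018 + (45 - 6)) + 6750 = (-14018 + 39) + 6750 = -13979 + 6750 = -7229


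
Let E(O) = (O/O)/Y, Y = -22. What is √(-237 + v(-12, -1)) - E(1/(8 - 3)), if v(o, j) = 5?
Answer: 1/22 + 2*I*√58 ≈ 0.045455 + 15.232*I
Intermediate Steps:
E(O) = -1/22 (E(O) = (O/O)/(-22) = 1*(-1/22) = -1/22)
√(-237 + v(-12, -1)) - E(1/(8 - 3)) = √(-237 + 5) - 1*(-1/22) = √(-232) + 1/22 = 2*I*√58 + 1/22 = 1/22 + 2*I*√58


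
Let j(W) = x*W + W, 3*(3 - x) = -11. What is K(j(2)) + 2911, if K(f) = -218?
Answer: 2693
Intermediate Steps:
x = 20/3 (x = 3 - ⅓*(-11) = 3 + 11/3 = 20/3 ≈ 6.6667)
j(W) = 23*W/3 (j(W) = 20*W/3 + W = 23*W/3)
K(j(2)) + 2911 = -218 + 2911 = 2693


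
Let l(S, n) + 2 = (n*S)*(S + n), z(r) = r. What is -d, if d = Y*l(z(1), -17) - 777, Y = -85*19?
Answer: 436827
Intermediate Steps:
l(S, n) = -2 + S*n*(S + n) (l(S, n) = -2 + (n*S)*(S + n) = -2 + (S*n)*(S + n) = -2 + S*n*(S + n))
Y = -1615
d = -436827 (d = -1615*(-2 + 1*(-17)² - 17*1²) - 777 = -1615*(-2 + 1*289 - 17*1) - 777 = -1615*(-2 + 289 - 17) - 777 = -1615*270 - 777 = -436050 - 777 = -436827)
-d = -1*(-436827) = 436827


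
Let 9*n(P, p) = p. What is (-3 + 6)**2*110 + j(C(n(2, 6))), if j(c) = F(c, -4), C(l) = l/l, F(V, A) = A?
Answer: 986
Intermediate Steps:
n(P, p) = p/9
C(l) = 1
j(c) = -4
(-3 + 6)**2*110 + j(C(n(2, 6))) = (-3 + 6)**2*110 - 4 = 3**2*110 - 4 = 9*110 - 4 = 990 - 4 = 986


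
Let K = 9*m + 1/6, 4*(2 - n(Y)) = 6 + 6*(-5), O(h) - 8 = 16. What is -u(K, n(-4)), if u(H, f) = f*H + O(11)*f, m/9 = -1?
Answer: 1364/3 ≈ 454.67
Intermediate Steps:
O(h) = 24 (O(h) = 8 + 16 = 24)
n(Y) = 8 (n(Y) = 2 - (6 + 6*(-5))/4 = 2 - (6 - 30)/4 = 2 - 1/4*(-24) = 2 + 6 = 8)
m = -9 (m = 9*(-1) = -9)
K = -485/6 (K = 9*(-9) + 1/6 = -81 + 1/6 = -485/6 ≈ -80.833)
u(H, f) = 24*f + H*f (u(H, f) = f*H + 24*f = H*f + 24*f = 24*f + H*f)
-u(K, n(-4)) = -8*(24 - 485/6) = -8*(-341)/6 = -1*(-1364/3) = 1364/3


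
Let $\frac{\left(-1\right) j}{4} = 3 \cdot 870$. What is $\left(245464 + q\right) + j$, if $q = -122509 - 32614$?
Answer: $79901$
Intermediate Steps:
$q = -155123$
$j = -10440$ ($j = - 4 \cdot 3 \cdot 870 = \left(-4\right) 2610 = -10440$)
$\left(245464 + q\right) + j = \left(245464 - 155123\right) - 10440 = 90341 - 10440 = 79901$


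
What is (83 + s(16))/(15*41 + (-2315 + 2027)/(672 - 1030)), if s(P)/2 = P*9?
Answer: 9487/15747 ≈ 0.60246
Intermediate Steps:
s(P) = 18*P (s(P) = 2*(P*9) = 2*(9*P) = 18*P)
(83 + s(16))/(15*41 + (-2315 + 2027)/(672 - 1030)) = (83 + 18*16)/(15*41 + (-2315 + 2027)/(672 - 1030)) = (83 + 288)/(615 - 288/(-358)) = 371/(615 - 288*(-1/358)) = 371/(615 + 144/179) = 371/(110229/179) = 371*(179/110229) = 9487/15747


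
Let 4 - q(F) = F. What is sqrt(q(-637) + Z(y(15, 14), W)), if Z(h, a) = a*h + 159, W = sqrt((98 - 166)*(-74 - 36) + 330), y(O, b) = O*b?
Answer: sqrt(800 + 210*sqrt(7810)) ≈ 139.14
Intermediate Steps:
q(F) = 4 - F
W = sqrt(7810) (W = sqrt(-68*(-110) + 330) = sqrt(7480 + 330) = sqrt(7810) ≈ 88.374)
Z(h, a) = 159 + a*h
sqrt(q(-637) + Z(y(15, 14), W)) = sqrt((4 - 1*(-637)) + (159 + sqrt(7810)*(15*14))) = sqrt((4 + 637) + (159 + sqrt(7810)*210)) = sqrt(641 + (159 + 210*sqrt(7810))) = sqrt(800 + 210*sqrt(7810))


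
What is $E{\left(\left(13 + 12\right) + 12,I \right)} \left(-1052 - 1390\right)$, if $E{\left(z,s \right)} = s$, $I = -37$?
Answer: $90354$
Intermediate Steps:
$E{\left(\left(13 + 12\right) + 12,I \right)} \left(-1052 - 1390\right) = - 37 \left(-1052 - 1390\right) = \left(-37\right) \left(-2442\right) = 90354$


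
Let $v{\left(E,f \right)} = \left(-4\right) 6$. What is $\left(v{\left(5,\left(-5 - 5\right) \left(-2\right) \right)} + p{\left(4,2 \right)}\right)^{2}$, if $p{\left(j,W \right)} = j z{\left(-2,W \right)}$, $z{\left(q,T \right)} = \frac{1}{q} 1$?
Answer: $676$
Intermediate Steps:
$z{\left(q,T \right)} = \frac{1}{q}$
$v{\left(E,f \right)} = -24$
$p{\left(j,W \right)} = - \frac{j}{2}$ ($p{\left(j,W \right)} = \frac{j}{-2} = j \left(- \frac{1}{2}\right) = - \frac{j}{2}$)
$\left(v{\left(5,\left(-5 - 5\right) \left(-2\right) \right)} + p{\left(4,2 \right)}\right)^{2} = \left(-24 - 2\right)^{2} = \left(-26\right)^{2} = 676$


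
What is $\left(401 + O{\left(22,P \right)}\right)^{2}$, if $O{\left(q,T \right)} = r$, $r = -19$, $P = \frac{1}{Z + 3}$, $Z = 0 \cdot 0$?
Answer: $145924$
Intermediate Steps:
$Z = 0$
$P = \frac{1}{3}$ ($P = \frac{1}{0 + 3} = \frac{1}{3} \approx 0.33333$)
$O{\left(q,T \right)} = -19$
$\left(401 + O{\left(22,P \right)}\right)^{2} = \left(401 - 19\right)^{2} = 382^{2} = 145924$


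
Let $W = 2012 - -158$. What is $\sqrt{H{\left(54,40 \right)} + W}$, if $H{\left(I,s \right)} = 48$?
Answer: $\sqrt{2218} \approx 47.096$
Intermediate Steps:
$W = 2170$ ($W = 2012 + 158 = 2170$)
$\sqrt{H{\left(54,40 \right)} + W} = \sqrt{48 + 2170} = \sqrt{2218}$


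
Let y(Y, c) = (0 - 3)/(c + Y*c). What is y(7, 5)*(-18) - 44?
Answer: -853/20 ≈ -42.650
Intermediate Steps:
y(Y, c) = -3/(c + Y*c)
y(7, 5)*(-18) - 44 = -3/(5*(1 + 7))*(-18) - 44 = -3*⅕/8*(-18) - 44 = -3*⅕*⅛*(-18) - 44 = -3/40*(-18) - 44 = 27/20 - 44 = -853/20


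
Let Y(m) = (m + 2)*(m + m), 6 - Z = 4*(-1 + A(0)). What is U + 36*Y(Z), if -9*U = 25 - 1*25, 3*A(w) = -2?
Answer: 13376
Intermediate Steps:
A(w) = -⅔ (A(w) = (⅓)*(-2) = -⅔)
U = 0 (U = -(25 - 1*25)/9 = -(25 - 25)/9 = -⅑*0 = 0)
Z = 38/3 (Z = 6 - 4*(-1 - ⅔) = 6 - 4*(-5)/3 = 6 - 1*(-20/3) = 6 + 20/3 = 38/3 ≈ 12.667)
Y(m) = 2*m*(2 + m) (Y(m) = (2 + m)*(2*m) = 2*m*(2 + m))
U + 36*Y(Z) = 0 + 36*(2*(38/3)*(2 + 38/3)) = 0 + 36*(2*(38/3)*(44/3)) = 0 + 36*(3344/9) = 0 + 13376 = 13376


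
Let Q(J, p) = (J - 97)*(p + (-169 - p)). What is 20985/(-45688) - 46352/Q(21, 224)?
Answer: -596815379/146704168 ≈ -4.0682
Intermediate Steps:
Q(J, p) = 16393 - 169*J (Q(J, p) = (-97 + J)*(-169) = 16393 - 169*J)
20985/(-45688) - 46352/Q(21, 224) = 20985/(-45688) - 46352/(16393 - 169*21) = 20985*(-1/45688) - 46352/(16393 - 3549) = -20985/45688 - 46352/12844 = -20985/45688 - 46352*1/12844 = -20985/45688 - 11588/3211 = -596815379/146704168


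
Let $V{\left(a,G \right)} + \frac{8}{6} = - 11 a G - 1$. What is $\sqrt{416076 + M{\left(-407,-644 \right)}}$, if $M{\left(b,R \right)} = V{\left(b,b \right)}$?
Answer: $\frac{2 i \sqrt{3163647}}{3} \approx 1185.8 i$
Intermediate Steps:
$V{\left(a,G \right)} = - \frac{7}{3} - 11 G a$ ($V{\left(a,G \right)} = - \frac{4}{3} + \left(- 11 a G - 1\right) = - \frac{4}{3} - \left(1 + 11 G a\right) = - \frac{7}{3} - 11 G a$)
$M{\left(b,R \right)} = - \frac{7}{3} - 11 b^{2}$ ($M{\left(b,R \right)} = - \frac{7}{3} - 11 b b = - \frac{7}{3} - 11 b^{2}$)
$\sqrt{416076 + M{\left(-407,-644 \right)}} = \sqrt{416076 - \left(\frac{7}{3} + 11 \left(-407\right)^{2}\right)} = \sqrt{416076 - \frac{5466424}{3}} = \sqrt{- \frac{4218196}{3}} = \frac{2 i \sqrt{3163647}}{3}$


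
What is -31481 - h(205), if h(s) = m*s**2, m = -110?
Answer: 4591269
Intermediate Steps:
h(s) = -110*s**2
-31481 - h(205) = -31481 - (-110)*205**2 = -31481 - (-110)*42025 = -31481 - 1*(-4622750) = -31481 + 4622750 = 4591269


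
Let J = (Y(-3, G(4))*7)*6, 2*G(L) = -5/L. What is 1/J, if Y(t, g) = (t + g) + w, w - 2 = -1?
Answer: -4/441 ≈ -0.0090703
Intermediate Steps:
w = 1 (w = 2 - 1 = 1)
G(L) = -5/(2*L) (G(L) = (-5/L)/2 = -5/(2*L))
Y(t, g) = 1 + g + t (Y(t, g) = (t + g) + 1 = (g + t) + 1 = 1 + g + t)
J = -441/4 (J = ((1 - 5/2/4 - 3)*7)*6 = ((1 - 5/2*1/4 - 3)*7)*6 = ((1 - 5/8 - 3)*7)*6 = -21/8*7*6 = -147/8*6 = -441/4 ≈ -110.25)
1/J = 1/(-441/4) = -4/441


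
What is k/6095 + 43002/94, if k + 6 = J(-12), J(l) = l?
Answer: 131047749/286465 ≈ 457.47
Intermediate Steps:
k = -18 (k = -6 - 12 = -18)
k/6095 + 43002/94 = -18/6095 + 43002/94 = -18*1/6095 + 43002*(1/94) = -18/6095 + 21501/47 = 131047749/286465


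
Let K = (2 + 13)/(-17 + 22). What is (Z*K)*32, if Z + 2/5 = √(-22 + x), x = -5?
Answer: -192/5 + 288*I*√3 ≈ -38.4 + 498.83*I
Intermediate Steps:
K = 3 (K = 15/5 = 15*(⅕) = 3)
Z = -⅖ + 3*I*√3 (Z = -⅖ + √(-22 - 5) = -⅖ + √(-27) = -⅖ + 3*I*√3 ≈ -0.4 + 5.1962*I)
(Z*K)*32 = ((-⅖ + 3*I*√3)*3)*32 = (-6/5 + 9*I*√3)*32 = -192/5 + 288*I*√3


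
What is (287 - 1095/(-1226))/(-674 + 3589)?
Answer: 32087/324890 ≈ 0.098763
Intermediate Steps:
(287 - 1095/(-1226))/(-674 + 3589) = (287 - 1095*(-1/1226))/2915 = (287 + 1095/1226)*(1/2915) = (352957/1226)*(1/2915) = 32087/324890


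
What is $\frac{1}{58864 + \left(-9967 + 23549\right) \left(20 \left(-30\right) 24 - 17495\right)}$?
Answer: $- \frac{1}{433139026} \approx -2.3087 \cdot 10^{-9}$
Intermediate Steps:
$\frac{1}{58864 + \left(-9967 + 23549\right) \left(20 \left(-30\right) 24 - 17495\right)} = \frac{1}{58864 + 13582 \left(\left(-600\right) 24 - 17495\right)} = \frac{1}{58864 + 13582 \left(-14400 - 17495\right)} = \frac{1}{58864 + 13582 \left(-31895\right)} = \frac{1}{58864 - 433197890} = \frac{1}{-433139026} = - \frac{1}{433139026}$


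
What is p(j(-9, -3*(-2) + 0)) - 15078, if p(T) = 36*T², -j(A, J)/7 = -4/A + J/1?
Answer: 523642/9 ≈ 58182.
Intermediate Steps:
j(A, J) = -7*J + 28/A (j(A, J) = -7*(-4/A + J/1) = -7*(-4/A + J*1) = -7*(-4/A + J) = -7*(J - 4/A) = -7*J + 28/A)
p(j(-9, -3*(-2) + 0)) - 15078 = 36*(-7*(-3*(-2) + 0) + 28/(-9))² - 15078 = 36*(-7*(6 + 0) + 28*(-⅑))² - 15078 = 36*(-7*6 - 28/9)² - 15078 = 36*(-42 - 28/9)² - 15078 = 36*(-406/9)² - 15078 = 36*(164836/81) - 15078 = 659344/9 - 15078 = 523642/9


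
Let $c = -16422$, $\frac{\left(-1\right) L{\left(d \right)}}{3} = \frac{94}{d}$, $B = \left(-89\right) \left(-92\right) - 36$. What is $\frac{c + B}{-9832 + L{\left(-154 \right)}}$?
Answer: $\frac{636790}{756923} \approx 0.84129$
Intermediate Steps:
$B = 8152$ ($B = 8188 - 36 = 8152$)
$L{\left(d \right)} = - \frac{282}{d}$ ($L{\left(d \right)} = - 3 \frac{94}{d} = - \frac{282}{d}$)
$\frac{c + B}{-9832 + L{\left(-154 \right)}} = \frac{-16422 + 8152}{-9832 - \frac{282}{-154}} = - \frac{8270}{-9832 - - \frac{141}{77}} = - \frac{8270}{-9832 + \frac{141}{77}} = - \frac{8270}{- \frac{756923}{77}} = \left(-8270\right) \left(- \frac{77}{756923}\right) = \frac{636790}{756923}$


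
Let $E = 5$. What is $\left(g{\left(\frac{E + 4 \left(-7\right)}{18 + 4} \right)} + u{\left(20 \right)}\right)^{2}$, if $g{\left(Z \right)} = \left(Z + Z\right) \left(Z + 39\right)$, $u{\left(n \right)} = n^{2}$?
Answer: $\frac{6020984025}{58564} \approx 1.0281 \cdot 10^{5}$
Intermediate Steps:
$g{\left(Z \right)} = 2 Z \left(39 + Z\right)$
$\left(g{\left(\frac{E + 4 \left(-7\right)}{18 + 4} \right)} + u{\left(20 \right)}\right)^{2} = \left(2 \frac{5 + 4 \left(-7\right)}{18 + 4} \left(39 + \frac{5 + 4 \left(-7\right)}{18 + 4}\right) + 20^{2}\right)^{2} = \left(2 \frac{5 - 28}{22} \left(39 + \frac{5 - 28}{22}\right) + 400\right)^{2} = \left(2 \left(\left(-23\right) \frac{1}{22}\right) \left(39 - \frac{23}{22}\right) + 400\right)^{2} = \left(2 \left(- \frac{23}{22}\right) \left(39 - \frac{23}{22}\right) + 400\right)^{2} = \left(2 \left(- \frac{23}{22}\right) \frac{835}{22} + 400\right)^{2} = \left(- \frac{19205}{242} + 400\right)^{2} = \left(\frac{77595}{242}\right)^{2} = \frac{6020984025}{58564}$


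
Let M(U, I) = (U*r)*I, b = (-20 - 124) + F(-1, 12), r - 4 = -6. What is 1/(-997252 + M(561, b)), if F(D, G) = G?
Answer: -1/849148 ≈ -1.1777e-6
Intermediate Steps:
r = -2 (r = 4 - 6 = -2)
b = -132 (b = (-20 - 124) + 12 = -144 + 12 = -132)
M(U, I) = -2*I*U (M(U, I) = (U*(-2))*I = (-2*U)*I = -2*I*U)
1/(-997252 + M(561, b)) = 1/(-997252 - 2*(-132)*561) = 1/(-997252 + 148104) = 1/(-849148) = -1/849148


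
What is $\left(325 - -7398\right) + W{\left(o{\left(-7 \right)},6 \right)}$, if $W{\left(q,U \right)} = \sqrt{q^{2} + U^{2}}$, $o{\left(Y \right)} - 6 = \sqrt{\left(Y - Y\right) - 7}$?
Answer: $7723 + \sqrt{65 + 12 i \sqrt{7}} \approx 7731.3 + 1.9157 i$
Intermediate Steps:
$o{\left(Y \right)} = 6 + i \sqrt{7}$ ($o{\left(Y \right)} = 6 + \sqrt{\left(Y - Y\right) - 7} = 6 + \sqrt{0 - 7} = 6 + \sqrt{-7} = 6 + i \sqrt{7}$)
$W{\left(q,U \right)} = \sqrt{U^{2} + q^{2}}$
$\left(325 - -7398\right) + W{\left(o{\left(-7 \right)},6 \right)} = \left(325 - -7398\right) + \sqrt{6^{2} + \left(6 + i \sqrt{7}\right)^{2}} = \left(325 + 7398\right) + \sqrt{36 + \left(6 + i \sqrt{7}\right)^{2}} = 7723 + \sqrt{36 + \left(6 + i \sqrt{7}\right)^{2}}$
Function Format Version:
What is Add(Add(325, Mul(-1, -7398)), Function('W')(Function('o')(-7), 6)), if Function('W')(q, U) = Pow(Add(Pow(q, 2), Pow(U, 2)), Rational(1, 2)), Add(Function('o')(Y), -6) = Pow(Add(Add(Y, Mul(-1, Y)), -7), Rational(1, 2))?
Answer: Add(7723, Pow(Add(65, Mul(12, I, Pow(7, Rational(1, 2)))), Rational(1, 2))) ≈ Add(7731.3, Mul(1.9157, I))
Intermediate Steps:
Function('o')(Y) = Add(6, Mul(I, Pow(7, Rational(1, 2)))) (Function('o')(Y) = Add(6, Pow(Add(Add(Y, Mul(-1, Y)), -7), Rational(1, 2))) = Add(6, Pow(Add(0, -7), Rational(1, 2))) = Add(6, Pow(-7, Rational(1, 2))) = Add(6, Mul(I, Pow(7, Rational(1, 2)))))
Function('W')(q, U) = Pow(Add(Pow(U, 2), Pow(q, 2)), Rational(1, 2))
Add(Add(325, Mul(-1, -7398)), Function('W')(Function('o')(-7), 6)) = Add(Add(325, Mul(-1, -7398)), Pow(Add(Pow(6, 2), Pow(Add(6, Mul(I, Pow(7, Rational(1, 2)))), 2)), Rational(1, 2))) = Add(Add(325, 7398), Pow(Add(36, Pow(Add(6, Mul(I, Pow(7, Rational(1, 2)))), 2)), Rational(1, 2))) = Add(7723, Pow(Add(36, Pow(Add(6, Mul(I, Pow(7, Rational(1, 2)))), 2)), Rational(1, 2)))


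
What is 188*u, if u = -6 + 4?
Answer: -376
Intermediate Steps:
u = -2
188*u = 188*(-2) = -376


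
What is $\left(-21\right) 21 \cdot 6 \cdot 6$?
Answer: $-15876$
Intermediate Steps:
$\left(-21\right) 21 \cdot 6 \cdot 6 = \left(-441\right) 36 = -15876$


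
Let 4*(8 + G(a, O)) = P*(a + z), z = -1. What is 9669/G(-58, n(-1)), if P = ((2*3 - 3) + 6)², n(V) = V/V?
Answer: -38676/4811 ≈ -8.0391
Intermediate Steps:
n(V) = 1
P = 81 (P = ((6 - 3) + 6)² = (3 + 6)² = 9² = 81)
G(a, O) = -113/4 + 81*a/4 (G(a, O) = -8 + (81*(a - 1))/4 = -8 + (81*(-1 + a))/4 = -8 + (-81 + 81*a)/4 = -8 + (-81/4 + 81*a/4) = -113/4 + 81*a/4)
9669/G(-58, n(-1)) = 9669/(-113/4 + (81/4)*(-58)) = 9669/(-113/4 - 2349/2) = 9669/(-4811/4) = 9669*(-4/4811) = -38676/4811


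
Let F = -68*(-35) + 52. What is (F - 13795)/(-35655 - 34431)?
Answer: 11363/70086 ≈ 0.16213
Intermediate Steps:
F = 2432 (F = 2380 + 52 = 2432)
(F - 13795)/(-35655 - 34431) = (2432 - 13795)/(-35655 - 34431) = -11363/(-70086) = -11363*(-1/70086) = 11363/70086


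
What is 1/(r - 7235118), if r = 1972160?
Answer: -1/5262958 ≈ -1.9001e-7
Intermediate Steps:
1/(r - 7235118) = 1/(1972160 - 7235118) = 1/(-5262958) = -1/5262958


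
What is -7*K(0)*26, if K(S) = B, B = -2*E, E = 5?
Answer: 1820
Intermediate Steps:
B = -10 (B = -2*5 = -10)
K(S) = -10
-7*K(0)*26 = -7*(-10)*26 = 70*26 = 1820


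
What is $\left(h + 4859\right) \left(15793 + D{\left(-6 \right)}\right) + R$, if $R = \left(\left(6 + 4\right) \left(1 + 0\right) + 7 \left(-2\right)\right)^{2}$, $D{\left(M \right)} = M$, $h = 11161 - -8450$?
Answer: $386307906$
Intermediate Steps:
$h = 19611$ ($h = 11161 + 8450 = 19611$)
$R = 16$ ($R = \left(10 \cdot 1 - 14\right)^{2} = \left(10 - 14\right)^{2} = \left(-4\right)^{2} = 16$)
$\left(h + 4859\right) \left(15793 + D{\left(-6 \right)}\right) + R = \left(19611 + 4859\right) \left(15793 - 6\right) + 16 = 24470 \cdot 15787 + 16 = 386307890 + 16 = 386307906$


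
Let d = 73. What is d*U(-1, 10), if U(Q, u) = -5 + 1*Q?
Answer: -438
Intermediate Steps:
U(Q, u) = -5 + Q
d*U(-1, 10) = 73*(-5 - 1) = 73*(-6) = -438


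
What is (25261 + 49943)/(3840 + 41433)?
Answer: 25068/15091 ≈ 1.6611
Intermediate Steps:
(25261 + 49943)/(3840 + 41433) = 75204/45273 = 75204*(1/45273) = 25068/15091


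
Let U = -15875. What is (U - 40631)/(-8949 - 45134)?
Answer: 56506/54083 ≈ 1.0448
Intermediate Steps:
(U - 40631)/(-8949 - 45134) = (-15875 - 40631)/(-8949 - 45134) = -56506/(-54083) = -56506*(-1/54083) = 56506/54083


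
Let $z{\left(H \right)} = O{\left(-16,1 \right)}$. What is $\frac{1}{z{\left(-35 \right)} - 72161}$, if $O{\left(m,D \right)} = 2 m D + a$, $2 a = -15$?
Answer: $- \frac{2}{144401} \approx -1.385 \cdot 10^{-5}$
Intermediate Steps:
$a = - \frac{15}{2}$ ($a = \frac{1}{2} \left(-15\right) = - \frac{15}{2} \approx -7.5$)
$O{\left(m,D \right)} = - \frac{15}{2} + 2 D m$ ($O{\left(m,D \right)} = 2 m D - \frac{15}{2} = 2 D m - \frac{15}{2} = - \frac{15}{2} + 2 D m$)
$z{\left(H \right)} = - \frac{79}{2}$ ($z{\left(H \right)} = - \frac{15}{2} + 2 \cdot 1 \left(-16\right) = - \frac{15}{2} - 32 = - \frac{79}{2}$)
$\frac{1}{z{\left(-35 \right)} - 72161} = \frac{1}{- \frac{79}{2} - 72161} = \frac{1}{- \frac{144401}{2}} = - \frac{2}{144401}$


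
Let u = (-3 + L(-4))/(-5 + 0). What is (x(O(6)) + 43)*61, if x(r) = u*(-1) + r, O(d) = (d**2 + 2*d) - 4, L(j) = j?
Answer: 26108/5 ≈ 5221.6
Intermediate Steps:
O(d) = -4 + d**2 + 2*d
u = 7/5 (u = (-3 - 4)/(-5 + 0) = -7/(-5) = -7*(-1/5) = 7/5 ≈ 1.4000)
x(r) = -7/5 + r (x(r) = (7/5)*(-1) + r = -7/5 + r)
(x(O(6)) + 43)*61 = ((-7/5 + (-4 + 6**2 + 2*6)) + 43)*61 = ((-7/5 + (-4 + 36 + 12)) + 43)*61 = ((-7/5 + 44) + 43)*61 = (213/5 + 43)*61 = (428/5)*61 = 26108/5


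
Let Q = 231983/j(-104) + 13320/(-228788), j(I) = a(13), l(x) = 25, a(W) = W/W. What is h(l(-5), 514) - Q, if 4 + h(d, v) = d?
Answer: -13267527184/57197 ≈ -2.3196e+5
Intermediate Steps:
a(W) = 1
j(I) = 1
h(d, v) = -4 + d
Q = 13268728321/57197 (Q = 231983/1 + 13320/(-228788) = 231983*1 + 13320*(-1/228788) = 231983 - 3330/57197 = 13268728321/57197 ≈ 2.3198e+5)
h(l(-5), 514) - Q = (-4 + 25) - 1*13268728321/57197 = 21 - 13268728321/57197 = -13267527184/57197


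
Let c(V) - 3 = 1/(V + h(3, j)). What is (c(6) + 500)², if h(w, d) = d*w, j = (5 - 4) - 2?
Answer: 2280100/9 ≈ 2.5334e+5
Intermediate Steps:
j = -1 (j = 1 - 2 = -1)
c(V) = 3 + 1/(-3 + V) (c(V) = 3 + 1/(V - 1*3) = 3 + 1/(V - 3) = 3 + 1/(-3 + V))
(c(6) + 500)² = ((-8 + 3*6)/(-3 + 6) + 500)² = ((-8 + 18)/3 + 500)² = ((⅓)*10 + 500)² = (10/3 + 500)² = (1510/3)² = 2280100/9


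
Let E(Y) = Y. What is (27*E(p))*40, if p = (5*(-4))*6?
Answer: -129600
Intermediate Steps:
p = -120 (p = -20*6 = -120)
(27*E(p))*40 = (27*(-120))*40 = -3240*40 = -129600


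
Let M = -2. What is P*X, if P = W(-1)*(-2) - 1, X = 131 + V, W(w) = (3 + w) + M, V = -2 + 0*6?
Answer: -129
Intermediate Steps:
V = -2 (V = -2 + 0 = -2)
W(w) = 1 + w (W(w) = (3 + w) - 2 = 1 + w)
X = 129 (X = 131 - 2 = 129)
P = -1 (P = (1 - 1)*(-2) - 1 = 0*(-2) - 1 = 0 - 1 = -1)
P*X = -1*129 = -129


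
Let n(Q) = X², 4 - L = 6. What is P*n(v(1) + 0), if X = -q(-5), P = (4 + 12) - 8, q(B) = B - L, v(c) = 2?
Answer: 72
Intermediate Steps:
L = -2 (L = 4 - 1*6 = 4 - 6 = -2)
q(B) = 2 + B (q(B) = B - 1*(-2) = B + 2 = 2 + B)
P = 8 (P = 16 - 8 = 8)
X = 3 (X = -(2 - 5) = -1*(-3) = 3)
n(Q) = 9 (n(Q) = 3² = 9)
P*n(v(1) + 0) = 8*9 = 72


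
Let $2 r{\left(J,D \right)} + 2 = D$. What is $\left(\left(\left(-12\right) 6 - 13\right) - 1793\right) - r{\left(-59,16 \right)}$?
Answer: $-1885$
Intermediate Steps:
$r{\left(J,D \right)} = -1 + \frac{D}{2}$
$\left(\left(\left(-12\right) 6 - 13\right) - 1793\right) - r{\left(-59,16 \right)} = \left(\left(\left(-12\right) 6 - 13\right) - 1793\right) - \left(-1 + \frac{1}{2} \cdot 16\right) = \left(\left(-72 - 13\right) - 1793\right) - \left(-1 + 8\right) = \left(-85 - 1793\right) - 7 = -1878 - 7 = -1885$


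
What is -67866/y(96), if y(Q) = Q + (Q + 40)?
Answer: -33933/116 ≈ -292.53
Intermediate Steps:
y(Q) = 40 + 2*Q (y(Q) = Q + (40 + Q) = 40 + 2*Q)
-67866/y(96) = -67866/(40 + 2*96) = -67866/(40 + 192) = -67866/232 = -67866*1/232 = -33933/116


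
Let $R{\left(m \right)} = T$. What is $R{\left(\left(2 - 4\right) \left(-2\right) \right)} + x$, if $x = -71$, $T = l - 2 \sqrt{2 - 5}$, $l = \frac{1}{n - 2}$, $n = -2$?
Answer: $- \frac{285}{4} - 2 i \sqrt{3} \approx -71.25 - 3.4641 i$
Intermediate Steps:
$l = - \frac{1}{4}$ ($l = \frac{1}{-2 - 2} = \frac{1}{-4} = - \frac{1}{4} \approx -0.25$)
$T = - \frac{1}{4} - 2 i \sqrt{3}$ ($T = - \frac{1}{4} - 2 \sqrt{2 - 5} = - \frac{1}{4} - 2 \sqrt{-3} = - \frac{1}{4} - 2 i \sqrt{3} \approx -0.25 - 3.4641 i$)
$R{\left(m \right)} = - \frac{1}{4} - 2 i \sqrt{3}$
$R{\left(\left(2 - 4\right) \left(-2\right) \right)} + x = \left(- \frac{1}{4} - 2 i \sqrt{3}\right) - 71 = - \frac{285}{4} - 2 i \sqrt{3}$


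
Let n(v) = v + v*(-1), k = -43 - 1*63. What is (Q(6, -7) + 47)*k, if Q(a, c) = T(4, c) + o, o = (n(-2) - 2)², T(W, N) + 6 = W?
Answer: -5194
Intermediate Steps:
T(W, N) = -6 + W
k = -106 (k = -43 - 63 = -106)
n(v) = 0 (n(v) = v - v = 0)
o = 4 (o = (0 - 2)² = (-2)² = 4)
Q(a, c) = 2 (Q(a, c) = (-6 + 4) + 4 = -2 + 4 = 2)
(Q(6, -7) + 47)*k = (2 + 47)*(-106) = 49*(-106) = -5194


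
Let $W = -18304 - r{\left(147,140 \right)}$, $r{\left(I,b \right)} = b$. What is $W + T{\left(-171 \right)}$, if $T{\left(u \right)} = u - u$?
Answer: $-18444$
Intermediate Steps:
$T{\left(u \right)} = 0$
$W = -18444$ ($W = -18304 - 140 = -18444$)
$W + T{\left(-171 \right)} = -18444 + 0 = -18444$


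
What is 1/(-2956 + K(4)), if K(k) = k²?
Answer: -1/2940 ≈ -0.00034014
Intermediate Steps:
1/(-2956 + K(4)) = 1/(-2956 + 4²) = 1/(-2956 + 16) = 1/(-2940) = -1/2940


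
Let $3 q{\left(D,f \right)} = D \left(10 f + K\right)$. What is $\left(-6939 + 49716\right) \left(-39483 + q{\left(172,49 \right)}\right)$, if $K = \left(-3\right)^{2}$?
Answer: $-465142839$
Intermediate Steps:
$K = 9$
$q{\left(D,f \right)} = \frac{D \left(9 + 10 f\right)}{3}$ ($q{\left(D,f \right)} = \frac{D \left(10 f + 9\right)}{3} = \frac{D \left(9 + 10 f\right)}{3}$)
$\left(-6939 + 49716\right) \left(-39483 + q{\left(172,49 \right)}\right) = \left(-6939 + 49716\right) \left(-39483 + \frac{1}{3} \cdot 172 \left(9 + 10 \cdot 49\right)\right) = 42777 \left(-39483 + \frac{1}{3} \cdot 172 \left(9 + 490\right)\right) = 42777 \left(-39483 + \frac{1}{3} \cdot 172 \cdot 499\right) = 42777 \left(-39483 + \frac{85828}{3}\right) = 42777 \left(- \frac{32621}{3}\right) = -465142839$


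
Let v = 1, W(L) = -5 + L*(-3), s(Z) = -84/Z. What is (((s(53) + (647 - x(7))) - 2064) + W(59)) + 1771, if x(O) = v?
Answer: 8979/53 ≈ 169.42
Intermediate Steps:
W(L) = -5 - 3*L
x(O) = 1
(((s(53) + (647 - x(7))) - 2064) + W(59)) + 1771 = (((-84/53 + (647 - 1*1)) - 2064) + (-5 - 3*59)) + 1771 = (((-84*1/53 + (647 - 1)) - 2064) + (-5 - 177)) + 1771 = (((-84/53 + 646) - 2064) - 182) + 1771 = ((34154/53 - 2064) - 182) + 1771 = (-75238/53 - 182) + 1771 = -84884/53 + 1771 = 8979/53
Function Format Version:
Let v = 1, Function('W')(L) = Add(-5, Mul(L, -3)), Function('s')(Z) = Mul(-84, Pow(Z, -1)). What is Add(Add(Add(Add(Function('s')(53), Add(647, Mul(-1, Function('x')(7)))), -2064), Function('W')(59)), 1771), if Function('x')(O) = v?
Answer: Rational(8979, 53) ≈ 169.42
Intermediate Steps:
Function('W')(L) = Add(-5, Mul(-3, L))
Function('x')(O) = 1
Add(Add(Add(Add(Function('s')(53), Add(647, Mul(-1, Function('x')(7)))), -2064), Function('W')(59)), 1771) = Add(Add(Add(Add(Mul(-84, Pow(53, -1)), Add(647, Mul(-1, 1))), -2064), Add(-5, Mul(-3, 59))), 1771) = Add(Add(Add(Add(Mul(-84, Rational(1, 53)), Add(647, -1)), -2064), Add(-5, -177)), 1771) = Add(Add(Add(Add(Rational(-84, 53), 646), -2064), -182), 1771) = Add(Add(Add(Rational(34154, 53), -2064), -182), 1771) = Add(Add(Rational(-75238, 53), -182), 1771) = Add(Rational(-84884, 53), 1771) = Rational(8979, 53)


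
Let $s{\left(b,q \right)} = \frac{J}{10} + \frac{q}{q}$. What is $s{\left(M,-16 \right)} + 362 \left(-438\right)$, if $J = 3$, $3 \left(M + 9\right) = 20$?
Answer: $- \frac{1585547}{10} \approx -1.5855 \cdot 10^{5}$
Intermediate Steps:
$M = - \frac{7}{3}$ ($M = -9 + \frac{1}{3} \cdot 20 = -9 + \frac{20}{3} = - \frac{7}{3} \approx -2.3333$)
$s{\left(b,q \right)} = \frac{13}{10}$ ($s{\left(b,q \right)} = \frac{3}{10} + \frac{q}{q} = 3 \cdot \frac{1}{10} + 1 = \frac{3}{10} + 1 = \frac{13}{10}$)
$s{\left(M,-16 \right)} + 362 \left(-438\right) = \frac{13}{10} + 362 \left(-438\right) = \frac{13}{10} - 158556 = - \frac{1585547}{10}$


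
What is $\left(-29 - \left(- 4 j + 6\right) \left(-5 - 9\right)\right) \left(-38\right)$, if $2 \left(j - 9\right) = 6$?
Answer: $23446$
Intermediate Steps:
$j = 12$ ($j = 9 + \frac{1}{2} \cdot 6 = 9 + 3 = 12$)
$\left(-29 - \left(- 4 j + 6\right) \left(-5 - 9\right)\right) \left(-38\right) = \left(-29 - \left(\left(-4\right) 12 + 6\right) \left(-5 - 9\right)\right) \left(-38\right) = \left(-29 - \left(-48 + 6\right) \left(-5 - 9\right)\right) \left(-38\right) = \left(-29 - \left(-42\right) \left(-14\right)\right) \left(-38\right) = \left(-29 - 588\right) \left(-38\right) = \left(-617\right) \left(-38\right) = 23446$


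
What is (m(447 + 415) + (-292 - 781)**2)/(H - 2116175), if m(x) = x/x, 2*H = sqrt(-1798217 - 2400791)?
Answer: -2436415762750/4478197680377 - 2302660*I*sqrt(262438)/4478197680377 ≈ -0.54406 - 0.00026341*I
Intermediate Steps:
H = 2*I*sqrt(262438) (H = sqrt(-1798217 - 2400791)/2 = sqrt(-4199008)/2 = (4*I*sqrt(262438))/2 = 2*I*sqrt(262438) ≈ 1024.6*I)
m(x) = 1
(m(447 + 415) + (-292 - 781)**2)/(H - 2116175) = (1 + (-292 - 781)**2)/(2*I*sqrt(262438) - 2116175) = (1 + (-1073)**2)/(-2116175 + 2*I*sqrt(262438)) = (1 + 1151329)/(-2116175 + 2*I*sqrt(262438)) = 1151330/(-2116175 + 2*I*sqrt(262438))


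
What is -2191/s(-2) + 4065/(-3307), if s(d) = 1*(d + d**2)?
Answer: -7253767/6614 ≈ -1096.7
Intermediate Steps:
s(d) = d + d**2
-2191/s(-2) + 4065/(-3307) = -2191*(-1/(2*(1 - 2))) + 4065/(-3307) = -2191/((-2*(-1))) + 4065*(-1/3307) = -2191/2 - 4065/3307 = -7253767/6614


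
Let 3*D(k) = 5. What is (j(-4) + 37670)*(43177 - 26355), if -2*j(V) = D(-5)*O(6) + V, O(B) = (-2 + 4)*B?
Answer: 633550164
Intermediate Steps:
D(k) = 5/3 (D(k) = (1/3)*5 = 5/3)
O(B) = 2*B
j(V) = -10 - V/2 (j(V) = -(5*(2*6)/3 + V)/2 = -((5/3)*12 + V)/2 = -(20 + V)/2 = -10 - V/2)
(j(-4) + 37670)*(43177 - 26355) = ((-10 - 1/2*(-4)) + 37670)*(43177 - 26355) = ((-10 + 2) + 37670)*16822 = (-8 + 37670)*16822 = 37662*16822 = 633550164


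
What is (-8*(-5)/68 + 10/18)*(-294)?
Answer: -17150/51 ≈ -336.27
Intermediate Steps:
(-8*(-5)/68 + 10/18)*(-294) = (40*(1/68) + 10*(1/18))*(-294) = (10/17 + 5/9)*(-294) = (175/153)*(-294) = -17150/51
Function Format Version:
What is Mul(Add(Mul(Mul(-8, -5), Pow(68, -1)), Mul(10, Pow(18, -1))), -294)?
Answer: Rational(-17150, 51) ≈ -336.27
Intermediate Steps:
Mul(Add(Mul(Mul(-8, -5), Pow(68, -1)), Mul(10, Pow(18, -1))), -294) = Mul(Add(Mul(40, Rational(1, 68)), Mul(10, Rational(1, 18))), -294) = Mul(Add(Rational(10, 17), Rational(5, 9)), -294) = Mul(Rational(175, 153), -294) = Rational(-17150, 51)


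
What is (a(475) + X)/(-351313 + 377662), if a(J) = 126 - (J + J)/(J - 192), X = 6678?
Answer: 1924582/7456767 ≈ 0.25810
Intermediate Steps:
a(J) = 126 - 2*J/(-192 + J)
(a(475) + X)/(-351313 + 377662) = (4*(-6048 + 31*475)/(-192 + 475) + 6678)/(-351313 + 377662) = (4*(-6048 + 14725)/283 + 6678)/26349 = (4*(1/283)*8677 + 6678)*(1/26349) = (34708/283 + 6678)*(1/26349) = (1924582/283)*(1/26349) = 1924582/7456767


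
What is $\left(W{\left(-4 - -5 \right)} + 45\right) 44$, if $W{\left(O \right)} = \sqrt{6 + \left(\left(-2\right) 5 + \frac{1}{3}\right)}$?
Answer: $1980 + \frac{44 i \sqrt{33}}{3} \approx 1980.0 + 84.254 i$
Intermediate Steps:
$W{\left(O \right)} = \frac{i \sqrt{33}}{3}$ ($W{\left(O \right)} = \sqrt{6 + \left(-10 + \frac{1}{3}\right)} = \sqrt{6 - \frac{29}{3}} = \sqrt{- \frac{11}{3}} = \frac{i \sqrt{33}}{3}$)
$\left(W{\left(-4 - -5 \right)} + 45\right) 44 = \left(\frac{i \sqrt{33}}{3} + 45\right) 44 = \left(45 + \frac{i \sqrt{33}}{3}\right) 44 = 1980 + \frac{44 i \sqrt{33}}{3}$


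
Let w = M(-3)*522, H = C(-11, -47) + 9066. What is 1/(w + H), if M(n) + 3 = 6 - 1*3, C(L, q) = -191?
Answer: 1/8875 ≈ 0.00011268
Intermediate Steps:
M(n) = 0 (M(n) = -3 + (6 - 1*3) = -3 + (6 - 3) = -3 + 3 = 0)
H = 8875 (H = -191 + 9066 = 8875)
w = 0 (w = 0*522 = 0)
1/(w + H) = 1/(0 + 8875) = 1/8875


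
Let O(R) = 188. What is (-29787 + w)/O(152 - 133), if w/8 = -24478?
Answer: -225611/188 ≈ -1200.1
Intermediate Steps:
w = -195824 (w = 8*(-24478) = -195824)
(-29787 + w)/O(152 - 133) = (-29787 - 195824)/188 = -225611*1/188 = -225611/188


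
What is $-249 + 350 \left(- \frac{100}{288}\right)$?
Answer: $- \frac{13339}{36} \approx -370.53$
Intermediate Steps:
$-249 + 350 \left(- \frac{100}{288}\right) = -249 + 350 \left(\left(-100\right) \frac{1}{288}\right) = -249 + 350 \left(- \frac{25}{72}\right) = -249 - \frac{4375}{36} = - \frac{13339}{36}$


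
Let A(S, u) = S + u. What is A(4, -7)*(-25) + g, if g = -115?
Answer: -40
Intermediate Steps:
A(4, -7)*(-25) + g = (4 - 7)*(-25) - 115 = -3*(-25) - 115 = 75 - 115 = -40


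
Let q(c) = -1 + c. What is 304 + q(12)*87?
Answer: 1261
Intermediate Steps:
304 + q(12)*87 = 304 + (-1 + 12)*87 = 304 + 11*87 = 304 + 957 = 1261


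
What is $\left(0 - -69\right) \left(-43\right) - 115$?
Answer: $-3082$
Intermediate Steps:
$\left(0 - -69\right) \left(-43\right) - 115 = \left(0 + 69\right) \left(-43\right) - 115 = 69 \left(-43\right) - 115 = -2967 - 115 = -3082$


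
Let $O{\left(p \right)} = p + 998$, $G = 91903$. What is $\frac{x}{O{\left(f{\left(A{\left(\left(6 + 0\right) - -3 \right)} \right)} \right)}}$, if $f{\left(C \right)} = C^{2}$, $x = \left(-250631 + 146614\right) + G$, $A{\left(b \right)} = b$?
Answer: $- \frac{12114}{1079} \approx -11.227$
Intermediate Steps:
$x = -12114$ ($x = \left(-250631 + 146614\right) + 91903 = -104017 + 91903 = -12114$)
$O{\left(p \right)} = 998 + p$
$\frac{x}{O{\left(f{\left(A{\left(\left(6 + 0\right) - -3 \right)} \right)} \right)}} = - \frac{12114}{998 + \left(\left(6 + 0\right) - -3\right)^{2}} = - \frac{12114}{998 + \left(6 + 3\right)^{2}} = - \frac{12114}{998 + 9^{2}} = - \frac{12114}{998 + 81} = - \frac{12114}{1079}$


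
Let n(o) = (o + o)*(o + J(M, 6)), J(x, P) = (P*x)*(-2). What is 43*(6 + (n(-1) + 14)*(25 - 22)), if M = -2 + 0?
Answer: -3870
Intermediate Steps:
M = -2
J(x, P) = -2*P*x
n(o) = 2*o*(24 + o) (n(o) = (o + o)*(o - 2*6*(-2)) = (2*o)*(o + 24) = (2*o)*(24 + o) = 2*o*(24 + o))
43*(6 + (n(-1) + 14)*(25 - 22)) = 43*(6 + (2*(-1)*(24 - 1) + 14)*(25 - 22)) = 43*(6 + (2*(-1)*23 + 14)*3) = 43*(6 + (-46 + 14)*3) = 43*(6 - 32*3) = 43*(6 - 96) = 43*(-90) = -3870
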